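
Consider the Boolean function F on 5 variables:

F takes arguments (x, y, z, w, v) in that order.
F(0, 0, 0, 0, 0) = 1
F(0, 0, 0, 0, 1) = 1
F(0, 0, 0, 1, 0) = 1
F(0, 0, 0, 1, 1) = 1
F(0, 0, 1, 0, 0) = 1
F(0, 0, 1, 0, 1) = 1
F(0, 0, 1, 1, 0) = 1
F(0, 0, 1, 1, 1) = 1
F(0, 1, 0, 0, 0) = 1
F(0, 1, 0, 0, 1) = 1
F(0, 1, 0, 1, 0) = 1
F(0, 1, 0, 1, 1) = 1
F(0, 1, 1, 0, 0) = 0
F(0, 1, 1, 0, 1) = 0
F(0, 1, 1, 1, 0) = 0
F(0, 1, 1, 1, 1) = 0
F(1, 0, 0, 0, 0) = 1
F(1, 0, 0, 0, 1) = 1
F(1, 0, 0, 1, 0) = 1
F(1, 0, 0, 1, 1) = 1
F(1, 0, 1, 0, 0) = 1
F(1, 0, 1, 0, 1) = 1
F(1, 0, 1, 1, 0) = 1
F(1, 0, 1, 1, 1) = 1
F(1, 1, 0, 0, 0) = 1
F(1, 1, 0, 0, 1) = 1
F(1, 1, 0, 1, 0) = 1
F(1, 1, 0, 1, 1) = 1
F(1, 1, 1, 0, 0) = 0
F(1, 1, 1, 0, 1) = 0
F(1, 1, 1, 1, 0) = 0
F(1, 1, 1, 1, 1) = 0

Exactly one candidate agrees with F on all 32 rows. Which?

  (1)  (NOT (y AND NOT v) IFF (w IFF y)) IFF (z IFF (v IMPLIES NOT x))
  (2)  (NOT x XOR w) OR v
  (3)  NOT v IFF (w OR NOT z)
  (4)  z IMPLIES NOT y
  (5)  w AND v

4

(1): at (0,0,0,0,0) it gives 0, but F = 1 — eliminated.
(2): at (0,0,0,1,0) it gives 0, but F = 1 — eliminated.
(3): at (0,0,0,0,1) it gives 0, but F = 1 — eliminated.
(5): at (0,0,0,0,0) it gives 0, but F = 1 — eliminated.
That leaves (4). Evaluating it on every row reproduces the table of F exactly.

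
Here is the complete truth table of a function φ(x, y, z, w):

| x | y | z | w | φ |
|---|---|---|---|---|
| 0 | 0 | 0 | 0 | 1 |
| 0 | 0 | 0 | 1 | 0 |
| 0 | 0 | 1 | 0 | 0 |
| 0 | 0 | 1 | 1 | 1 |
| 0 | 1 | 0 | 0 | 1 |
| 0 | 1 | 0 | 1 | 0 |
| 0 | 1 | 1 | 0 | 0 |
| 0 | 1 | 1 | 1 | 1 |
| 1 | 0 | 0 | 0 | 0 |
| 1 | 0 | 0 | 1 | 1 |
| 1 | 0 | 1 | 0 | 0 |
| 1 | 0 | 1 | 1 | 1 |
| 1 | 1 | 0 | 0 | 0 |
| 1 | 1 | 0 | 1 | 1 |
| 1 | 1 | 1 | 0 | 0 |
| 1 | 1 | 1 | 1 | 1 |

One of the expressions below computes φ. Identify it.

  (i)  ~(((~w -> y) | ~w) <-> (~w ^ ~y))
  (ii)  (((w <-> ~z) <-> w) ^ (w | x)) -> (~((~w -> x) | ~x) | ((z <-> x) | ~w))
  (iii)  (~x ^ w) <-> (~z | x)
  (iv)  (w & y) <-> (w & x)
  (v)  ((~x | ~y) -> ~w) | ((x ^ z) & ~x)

iii

(i) fails at (0,0,1,0): the formula yields 1, φ is 0.
(ii) fails at (0,0,0,1): the formula yields 1, φ is 0.
(iv) fails at (0,0,0,1): the formula yields 1, φ is 0.
(v) fails at (0,0,1,0): the formula yields 1, φ is 0.
That leaves (iii). Evaluating it on every row reproduces the table of φ exactly.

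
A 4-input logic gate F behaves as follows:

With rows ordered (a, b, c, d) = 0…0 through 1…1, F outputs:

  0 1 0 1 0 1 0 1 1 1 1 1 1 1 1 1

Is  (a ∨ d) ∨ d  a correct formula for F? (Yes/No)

Evaluate (a ∨ d) ∨ d on each row and compare to F:
  a=0, b=0, c=0, d=0: formula gives 0, F = 0 ✓
  a=0, b=0, c=0, d=1: formula gives 1, F = 1 ✓
  a=0, b=0, c=1, d=0: formula gives 0, F = 0 ✓
  a=0, b=0, c=1, d=1: formula gives 1, F = 1 ✓
  …and likewise for the remaining 12 rows.
All 16 rows match — the expression computes F exactly.

Yes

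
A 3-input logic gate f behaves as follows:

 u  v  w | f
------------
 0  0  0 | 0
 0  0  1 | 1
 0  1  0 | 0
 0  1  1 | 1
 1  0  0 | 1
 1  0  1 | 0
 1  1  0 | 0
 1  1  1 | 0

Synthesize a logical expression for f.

f(u, v, w) = (((~u & ~v) & w) | ((~u & v) & w)) | ((u & ~v) & ~w)

f=1 on 3 inputs: (0,0,1), (0,1,1), (1,0,0). Reading each as a conjunction of literals (¬u·¬v·w, ¬u·v·w, u·¬v·¬w) and taking the OR gives the canonical DNF.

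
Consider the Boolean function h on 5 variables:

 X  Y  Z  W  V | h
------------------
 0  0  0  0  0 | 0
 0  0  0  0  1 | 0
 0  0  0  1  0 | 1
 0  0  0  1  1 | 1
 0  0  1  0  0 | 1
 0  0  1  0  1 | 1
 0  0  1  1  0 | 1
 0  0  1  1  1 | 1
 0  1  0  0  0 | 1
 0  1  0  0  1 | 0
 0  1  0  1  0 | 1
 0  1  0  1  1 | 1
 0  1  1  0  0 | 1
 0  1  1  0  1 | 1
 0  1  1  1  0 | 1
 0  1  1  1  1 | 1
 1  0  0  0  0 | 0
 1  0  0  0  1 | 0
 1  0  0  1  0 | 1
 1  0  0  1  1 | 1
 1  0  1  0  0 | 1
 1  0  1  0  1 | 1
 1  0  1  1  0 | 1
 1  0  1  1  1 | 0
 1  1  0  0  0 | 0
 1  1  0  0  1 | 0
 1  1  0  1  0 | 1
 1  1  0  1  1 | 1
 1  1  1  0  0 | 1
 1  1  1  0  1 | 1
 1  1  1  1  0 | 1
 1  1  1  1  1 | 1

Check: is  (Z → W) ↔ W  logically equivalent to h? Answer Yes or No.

No

Test each input against both h and the formula:
  X=0, Y=0, Z=0, W=0, V=0: formula gives 0, h = 0 ✓
  X=0, Y=0, Z=0, W=0, V=1: formula gives 0, h = 0 ✓
  X=0, Y=0, Z=0, W=1, V=0: formula gives 1, h = 1 ✓
  X=0, Y=0, Z=0, W=1, V=1: formula gives 1, h = 1 ✓
  …
  X=0, Y=1, Z=0, W=0, V=0: formula gives 0, but h = 1 ✗
Since they disagree at (0,1,0,0,0), the expression is not a correct formula for h.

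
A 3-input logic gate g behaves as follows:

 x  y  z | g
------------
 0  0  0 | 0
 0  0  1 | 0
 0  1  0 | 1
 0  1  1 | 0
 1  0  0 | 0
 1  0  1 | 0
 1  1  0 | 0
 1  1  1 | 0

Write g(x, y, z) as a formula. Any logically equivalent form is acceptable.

g(x, y, z) = (NOT x AND y) AND NOT z

g is 1 on exactly one input, (0,1,0), whose minterm is ¬x·y·¬z. So g is just that conjunction.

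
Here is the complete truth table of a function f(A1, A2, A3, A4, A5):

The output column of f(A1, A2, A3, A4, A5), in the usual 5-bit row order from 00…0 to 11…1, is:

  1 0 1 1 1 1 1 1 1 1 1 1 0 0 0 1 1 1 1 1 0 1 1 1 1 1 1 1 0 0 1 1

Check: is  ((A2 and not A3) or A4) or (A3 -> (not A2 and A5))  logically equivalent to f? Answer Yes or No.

Test each input against both f and the formula:
  A1=0, A2=0, A3=0, A4=0, A5=0: formula gives 1, f = 1 ✓
  A1=0, A2=0, A3=0, A4=0, A5=1: formula gives 1, but f = 0 ✗
Since they disagree at (0,0,0,0,1), the expression is not a correct formula for f.

No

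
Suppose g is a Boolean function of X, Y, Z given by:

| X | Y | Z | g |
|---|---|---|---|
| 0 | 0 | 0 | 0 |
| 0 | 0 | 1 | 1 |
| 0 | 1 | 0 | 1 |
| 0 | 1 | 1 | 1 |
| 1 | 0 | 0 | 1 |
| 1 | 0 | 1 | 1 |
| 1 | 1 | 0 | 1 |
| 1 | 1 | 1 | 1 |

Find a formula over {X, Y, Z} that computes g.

g(X, Y, Z) = (X or Y) or Z

The output is 1 whenever at least one input is 1 — the OR of all inputs.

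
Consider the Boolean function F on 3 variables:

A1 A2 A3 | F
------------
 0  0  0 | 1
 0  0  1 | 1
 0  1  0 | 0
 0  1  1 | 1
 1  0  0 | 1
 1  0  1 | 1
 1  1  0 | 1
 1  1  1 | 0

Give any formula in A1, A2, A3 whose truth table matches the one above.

F(A1, A2, A3) = (((A1' · A2) · A3') + ((A1 · A2) · A3))'

There are just 2 zero rows: (0,1,0), (1,1,1). Their minterms are ¬A1·A2·¬A3, A1·A2·A3; the OR of those covers precisely the 0-outputs, and negating it yields F.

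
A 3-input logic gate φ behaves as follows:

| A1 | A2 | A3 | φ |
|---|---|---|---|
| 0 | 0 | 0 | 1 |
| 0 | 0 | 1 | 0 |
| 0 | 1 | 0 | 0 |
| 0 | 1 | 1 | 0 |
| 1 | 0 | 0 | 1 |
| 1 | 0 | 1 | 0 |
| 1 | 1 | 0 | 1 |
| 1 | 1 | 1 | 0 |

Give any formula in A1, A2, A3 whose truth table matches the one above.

The 1-rows are (0,0,0), (1,0,0), (1,1,0). Each contributes one minterm — ¬A1·¬A2·¬A3; A1·¬A2·¬A3; A1·A2·¬A3 — and their disjunction is a sum-of-products form of φ.

φ(A1, A2, A3) = (((NOT A1 AND NOT A2) AND NOT A3) OR ((A1 AND NOT A2) AND NOT A3)) OR ((A1 AND A2) AND NOT A3)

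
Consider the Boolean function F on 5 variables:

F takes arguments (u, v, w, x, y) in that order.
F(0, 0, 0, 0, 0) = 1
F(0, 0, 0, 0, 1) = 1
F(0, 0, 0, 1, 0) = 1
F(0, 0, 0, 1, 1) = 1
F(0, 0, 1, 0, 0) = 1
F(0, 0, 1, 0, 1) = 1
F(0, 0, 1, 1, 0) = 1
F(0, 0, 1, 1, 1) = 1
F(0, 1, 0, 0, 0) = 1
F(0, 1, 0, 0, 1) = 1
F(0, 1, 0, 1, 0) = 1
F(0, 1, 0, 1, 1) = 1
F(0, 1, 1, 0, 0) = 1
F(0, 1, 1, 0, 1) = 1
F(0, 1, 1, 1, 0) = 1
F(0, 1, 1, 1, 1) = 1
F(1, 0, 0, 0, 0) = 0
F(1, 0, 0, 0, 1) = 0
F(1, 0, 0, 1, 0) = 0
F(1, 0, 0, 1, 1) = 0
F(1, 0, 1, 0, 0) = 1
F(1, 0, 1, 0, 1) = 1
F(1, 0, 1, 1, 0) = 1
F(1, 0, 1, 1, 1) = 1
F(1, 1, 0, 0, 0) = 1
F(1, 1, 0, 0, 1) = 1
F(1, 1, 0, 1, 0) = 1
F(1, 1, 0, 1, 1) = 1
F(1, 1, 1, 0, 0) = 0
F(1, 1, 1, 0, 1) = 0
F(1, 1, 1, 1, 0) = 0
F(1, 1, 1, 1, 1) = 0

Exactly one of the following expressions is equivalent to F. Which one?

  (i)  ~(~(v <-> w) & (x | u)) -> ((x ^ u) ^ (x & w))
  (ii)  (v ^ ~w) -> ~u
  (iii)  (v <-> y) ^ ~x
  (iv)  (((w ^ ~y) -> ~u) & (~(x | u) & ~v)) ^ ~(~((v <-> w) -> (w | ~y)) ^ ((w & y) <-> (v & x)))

ii

(i) fails at (0,0,0,0,0): the formula yields 0, F is 1.
(iii) fails at (0,0,0,0,0): the formula yields 0, F is 1.
(iv) fails at (0,0,0,0,1): the formula yields 0, F is 1.
(ii) is the remaining candidate, and it agrees with F on all 32 inputs.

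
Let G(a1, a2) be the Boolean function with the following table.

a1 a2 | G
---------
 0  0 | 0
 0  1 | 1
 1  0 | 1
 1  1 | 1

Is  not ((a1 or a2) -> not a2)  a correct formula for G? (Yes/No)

Evaluate not ((a1 or a2) -> not a2) on each row and compare to G:
  a1=0, a2=0: formula gives 0, G = 0 ✓
  a1=0, a2=1: formula gives 1, G = 1 ✓
  a1=1, a2=0: formula gives 0, but G = 1 ✗
A single disagreement suffices: at (1,0) they differ, so the formula does not compute G.

No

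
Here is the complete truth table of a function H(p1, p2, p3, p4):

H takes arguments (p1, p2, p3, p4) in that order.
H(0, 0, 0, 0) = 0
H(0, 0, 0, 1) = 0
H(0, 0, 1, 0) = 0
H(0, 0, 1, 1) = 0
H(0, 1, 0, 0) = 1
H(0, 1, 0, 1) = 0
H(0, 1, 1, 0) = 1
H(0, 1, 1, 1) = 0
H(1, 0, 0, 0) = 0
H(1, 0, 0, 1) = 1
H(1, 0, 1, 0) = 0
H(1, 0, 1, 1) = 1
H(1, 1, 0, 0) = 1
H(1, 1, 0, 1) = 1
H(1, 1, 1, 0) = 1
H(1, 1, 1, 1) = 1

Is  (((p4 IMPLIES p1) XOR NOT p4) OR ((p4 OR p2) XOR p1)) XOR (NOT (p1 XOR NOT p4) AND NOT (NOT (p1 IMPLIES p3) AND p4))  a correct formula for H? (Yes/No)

Check the formula against H row by row:
  p1=0, p2=0, p3=0, p4=0: formula gives 0, H = 0 ✓
  p1=0, p2=0, p3=0, p4=1: formula gives 0, H = 0 ✓
  p1=0, p2=0, p3=1, p4=0: formula gives 0, H = 0 ✓
  p1=0, p2=0, p3=1, p4=1: formula gives 0, H = 0 ✓
  …and likewise for the remaining 12 rows.
All 16 rows match — the expression computes H exactly.

Yes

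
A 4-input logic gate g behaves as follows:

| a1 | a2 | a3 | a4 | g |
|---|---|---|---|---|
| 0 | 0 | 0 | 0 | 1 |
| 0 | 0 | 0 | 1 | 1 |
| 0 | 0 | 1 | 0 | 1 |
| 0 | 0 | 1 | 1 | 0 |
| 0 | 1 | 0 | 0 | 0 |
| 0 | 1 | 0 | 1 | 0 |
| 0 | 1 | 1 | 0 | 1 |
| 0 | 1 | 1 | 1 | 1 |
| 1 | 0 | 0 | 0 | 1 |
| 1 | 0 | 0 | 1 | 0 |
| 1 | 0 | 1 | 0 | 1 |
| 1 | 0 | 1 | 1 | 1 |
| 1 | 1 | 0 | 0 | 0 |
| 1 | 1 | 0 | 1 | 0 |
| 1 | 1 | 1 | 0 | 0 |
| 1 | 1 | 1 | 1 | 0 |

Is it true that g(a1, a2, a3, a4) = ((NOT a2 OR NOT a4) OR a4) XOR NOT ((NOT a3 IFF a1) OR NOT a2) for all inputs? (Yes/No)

Evaluate ((NOT a2 OR NOT a4) OR a4) XOR NOT ((NOT a3 IFF a1) OR NOT a2) on each row and compare to g:
  a1=0, a2=0, a3=0, a4=0: formula gives 1, g = 1 ✓
  a1=0, a2=0, a3=0, a4=1: formula gives 1, g = 1 ✓
  a1=0, a2=0, a3=1, a4=0: formula gives 1, g = 1 ✓
  a1=0, a2=0, a3=1, a4=1: formula gives 1, but g = 0 ✗
Row (0,0,1,1) is a counterexample, so the formula is not equivalent to g.

No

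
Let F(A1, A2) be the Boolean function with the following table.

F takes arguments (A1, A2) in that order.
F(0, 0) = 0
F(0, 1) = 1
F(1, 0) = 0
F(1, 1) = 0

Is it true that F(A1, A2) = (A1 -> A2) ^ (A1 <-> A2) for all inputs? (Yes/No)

Evaluate (A1 -> A2) ^ (A1 <-> A2) on each row and compare to F:
  A1=0, A2=0: formula gives 0, F = 0 ✓
  A1=0, A2=1: formula gives 1, F = 1 ✓
  A1=1, A2=0: formula gives 0, F = 0 ✓
  A1=1, A2=1: formula gives 0, F = 0 ✓
No disagreement on any input; they are logically equivalent.

Yes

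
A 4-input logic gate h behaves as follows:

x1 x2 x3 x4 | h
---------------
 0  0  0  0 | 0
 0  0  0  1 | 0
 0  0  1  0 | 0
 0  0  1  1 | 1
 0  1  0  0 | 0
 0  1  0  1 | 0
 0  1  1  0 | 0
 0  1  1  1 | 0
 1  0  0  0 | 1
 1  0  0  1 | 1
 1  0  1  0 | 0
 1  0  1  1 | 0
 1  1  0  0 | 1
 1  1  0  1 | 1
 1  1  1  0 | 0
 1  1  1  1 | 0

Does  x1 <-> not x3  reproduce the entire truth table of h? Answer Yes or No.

No

Check the formula against h row by row:
  x1=0, x2=0, x3=0, x4=0: formula gives 0, h = 0 ✓
  x1=0, x2=0, x3=0, x4=1: formula gives 0, h = 0 ✓
  x1=0, x2=0, x3=1, x4=0: formula gives 1, but h = 0 ✗
Row (0,0,1,0) is a counterexample, so the formula is not equivalent to h.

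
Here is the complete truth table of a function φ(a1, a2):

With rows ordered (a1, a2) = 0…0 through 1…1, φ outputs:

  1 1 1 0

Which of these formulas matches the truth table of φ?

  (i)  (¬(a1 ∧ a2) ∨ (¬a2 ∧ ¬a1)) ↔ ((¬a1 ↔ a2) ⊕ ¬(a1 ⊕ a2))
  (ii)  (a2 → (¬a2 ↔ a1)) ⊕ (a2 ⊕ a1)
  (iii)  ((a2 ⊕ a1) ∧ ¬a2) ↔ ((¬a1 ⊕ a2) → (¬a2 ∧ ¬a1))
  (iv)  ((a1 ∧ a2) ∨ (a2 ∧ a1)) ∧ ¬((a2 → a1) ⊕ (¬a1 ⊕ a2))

i

(ii): at (0,1) it gives 0, but φ = 1 — eliminated.
(iii): at (0,0) it gives 0, but φ = 1 — eliminated.
(iv): at (0,0) it gives 0, but φ = 1 — eliminated.
That leaves (i). Evaluating it on every row reproduces the table of φ exactly.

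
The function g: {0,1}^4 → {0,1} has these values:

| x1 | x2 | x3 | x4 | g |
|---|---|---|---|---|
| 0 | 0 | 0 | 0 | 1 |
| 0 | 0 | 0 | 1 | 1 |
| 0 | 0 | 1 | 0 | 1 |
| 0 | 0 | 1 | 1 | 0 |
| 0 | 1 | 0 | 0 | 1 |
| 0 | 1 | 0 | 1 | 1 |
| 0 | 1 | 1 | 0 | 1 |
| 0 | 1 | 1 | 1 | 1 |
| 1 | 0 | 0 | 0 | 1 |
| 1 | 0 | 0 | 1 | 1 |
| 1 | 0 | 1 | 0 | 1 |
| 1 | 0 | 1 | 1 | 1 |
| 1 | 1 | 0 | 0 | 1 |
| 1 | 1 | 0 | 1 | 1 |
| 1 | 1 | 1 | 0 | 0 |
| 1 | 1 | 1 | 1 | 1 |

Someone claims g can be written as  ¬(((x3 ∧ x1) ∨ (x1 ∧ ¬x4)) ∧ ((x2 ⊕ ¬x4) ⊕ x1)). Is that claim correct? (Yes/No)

No

Test each input against both g and the formula:
  x1=0, x2=0, x3=0, x4=0: formula gives 1, g = 1 ✓
  x1=0, x2=0, x3=0, x4=1: formula gives 1, g = 1 ✓
  x1=0, x2=0, x3=1, x4=0: formula gives 1, g = 1 ✓
  x1=0, x2=0, x3=1, x4=1: formula gives 1, but g = 0 ✗
Since they disagree at (0,0,1,1), the expression is not a correct formula for g.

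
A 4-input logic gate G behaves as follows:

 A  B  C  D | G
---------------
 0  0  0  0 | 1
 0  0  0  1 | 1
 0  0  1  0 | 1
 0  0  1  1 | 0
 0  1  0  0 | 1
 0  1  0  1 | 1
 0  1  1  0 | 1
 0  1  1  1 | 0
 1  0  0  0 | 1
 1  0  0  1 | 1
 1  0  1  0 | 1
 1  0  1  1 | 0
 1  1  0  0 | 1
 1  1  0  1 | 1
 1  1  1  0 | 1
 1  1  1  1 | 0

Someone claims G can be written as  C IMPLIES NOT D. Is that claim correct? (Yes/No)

Test each input against both G and the formula:
  A=0, B=0, C=0, D=0: formula gives 1, G = 1 ✓
  A=0, B=0, C=0, D=1: formula gives 1, G = 1 ✓
  A=0, B=0, C=1, D=0: formula gives 1, G = 1 ✓
  A=0, B=0, C=1, D=1: formula gives 0, G = 0 ✓
  … (the remaining 12 rows also agree.)
Every row agrees, so the formula is equivalent.

Yes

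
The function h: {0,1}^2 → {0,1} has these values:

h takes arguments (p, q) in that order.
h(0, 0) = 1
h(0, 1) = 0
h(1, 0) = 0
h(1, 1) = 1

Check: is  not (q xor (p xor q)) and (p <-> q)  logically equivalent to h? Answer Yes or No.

Evaluate not (q xor (p xor q)) and (p <-> q) on each row and compare to h:
  p=0, q=0: formula gives 1, h = 1 ✓
  p=0, q=1: formula gives 0, h = 0 ✓
  p=1, q=0: formula gives 0, h = 0 ✓
  p=1, q=1: formula gives 0, but h = 1 ✗
Row (1,1) is a counterexample, so the formula is not equivalent to h.

No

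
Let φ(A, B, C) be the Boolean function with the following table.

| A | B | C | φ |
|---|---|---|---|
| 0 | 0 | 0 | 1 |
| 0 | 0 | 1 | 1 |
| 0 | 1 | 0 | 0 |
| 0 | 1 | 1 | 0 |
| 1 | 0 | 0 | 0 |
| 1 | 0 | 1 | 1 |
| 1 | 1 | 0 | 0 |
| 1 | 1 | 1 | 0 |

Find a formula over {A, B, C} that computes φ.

The 1-rows are (0,0,0), (0,0,1), (1,0,1). Each contributes one minterm — ¬A·¬B·¬C; ¬A·¬B·C; A·¬B·C — and their disjunction is a sum-of-products form of φ.

φ(A, B, C) = (((not A and not B) and not C) or ((not A and not B) and C)) or ((A and not B) and C)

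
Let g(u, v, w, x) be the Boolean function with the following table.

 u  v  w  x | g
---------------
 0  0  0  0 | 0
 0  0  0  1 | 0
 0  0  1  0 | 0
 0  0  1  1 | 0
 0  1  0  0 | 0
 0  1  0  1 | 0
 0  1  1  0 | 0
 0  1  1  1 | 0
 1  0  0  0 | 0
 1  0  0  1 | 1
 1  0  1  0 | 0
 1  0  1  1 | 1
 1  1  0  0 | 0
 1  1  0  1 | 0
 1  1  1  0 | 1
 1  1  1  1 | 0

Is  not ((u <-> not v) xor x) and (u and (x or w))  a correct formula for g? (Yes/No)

Yes

Evaluate not ((u <-> not v) xor x) and (u and (x or w)) on each row and compare to g:
  u=0, v=0, w=0, x=0: formula gives 0, g = 0 ✓
  u=0, v=0, w=0, x=1: formula gives 0, g = 0 ✓
  u=0, v=0, w=1, x=0: formula gives 0, g = 0 ✓
  u=0, v=0, w=1, x=1: formula gives 0, g = 0 ✓
  …and likewise for the remaining 12 rows.
All 16 rows match — the expression computes g exactly.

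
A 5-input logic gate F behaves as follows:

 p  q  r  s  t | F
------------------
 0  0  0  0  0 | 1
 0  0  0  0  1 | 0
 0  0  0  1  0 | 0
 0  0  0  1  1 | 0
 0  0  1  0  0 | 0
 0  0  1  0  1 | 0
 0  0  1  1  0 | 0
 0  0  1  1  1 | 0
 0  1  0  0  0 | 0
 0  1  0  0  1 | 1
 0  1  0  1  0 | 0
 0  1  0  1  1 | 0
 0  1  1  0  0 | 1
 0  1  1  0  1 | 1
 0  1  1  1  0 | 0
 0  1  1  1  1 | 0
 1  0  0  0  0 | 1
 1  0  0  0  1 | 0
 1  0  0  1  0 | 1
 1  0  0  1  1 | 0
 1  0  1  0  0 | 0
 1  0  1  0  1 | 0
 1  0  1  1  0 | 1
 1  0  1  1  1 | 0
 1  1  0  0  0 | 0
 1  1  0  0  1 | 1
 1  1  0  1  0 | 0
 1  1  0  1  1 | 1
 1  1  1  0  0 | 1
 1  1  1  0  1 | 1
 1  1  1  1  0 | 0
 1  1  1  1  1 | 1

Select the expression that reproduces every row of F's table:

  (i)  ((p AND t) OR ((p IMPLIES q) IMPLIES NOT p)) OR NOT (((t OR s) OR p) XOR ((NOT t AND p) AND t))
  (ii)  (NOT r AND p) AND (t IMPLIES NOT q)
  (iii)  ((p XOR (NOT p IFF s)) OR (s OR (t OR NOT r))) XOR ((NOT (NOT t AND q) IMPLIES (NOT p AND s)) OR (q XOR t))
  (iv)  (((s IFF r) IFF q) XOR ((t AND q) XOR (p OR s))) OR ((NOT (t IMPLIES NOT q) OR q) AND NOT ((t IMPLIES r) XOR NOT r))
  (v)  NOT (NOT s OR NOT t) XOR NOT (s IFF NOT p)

(i) fails at (0,0,0,0,1): the formula yields 1, F is 0.
(ii) fails at (0,0,0,0,0): the formula yields 0, F is 1.
(iv) fails at (0,0,0,0,0): the formula yields 0, F is 1.
(v) fails at (0,0,0,0,1): the formula yields 1, F is 0.
That leaves (iii). Evaluating it on every row reproduces the table of F exactly.

iii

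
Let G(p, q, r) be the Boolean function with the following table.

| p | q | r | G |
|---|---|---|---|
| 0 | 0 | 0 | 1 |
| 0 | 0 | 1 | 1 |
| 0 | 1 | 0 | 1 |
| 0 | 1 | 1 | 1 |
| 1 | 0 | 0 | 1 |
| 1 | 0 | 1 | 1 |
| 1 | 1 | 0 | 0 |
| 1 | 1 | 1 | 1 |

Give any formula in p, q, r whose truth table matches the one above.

G(p, q, r) = ~((p & q) & ~r)

Only row (1,1,0) gives 0. So G is 1 everywhere except there — the complement of the minterm p·q·¬r.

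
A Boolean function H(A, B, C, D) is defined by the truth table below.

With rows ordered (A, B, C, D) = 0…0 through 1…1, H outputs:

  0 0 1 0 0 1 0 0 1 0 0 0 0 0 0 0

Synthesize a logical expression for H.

H(A, B, C, D) = ((((~A & ~B) & C) & ~D) | (((~A & B) & ~C) & D)) | (((A & ~B) & ~C) & ~D)

Collect the rows where H=1 — (0,0,1,0), (0,1,0,1), (1,0,0,0) — and write one minterm per row: ¬A·¬B·C·¬D, ¬A·B·¬C·D, A·¬B·¬C·¬D. Their union (logical OR) reproduces the table exactly.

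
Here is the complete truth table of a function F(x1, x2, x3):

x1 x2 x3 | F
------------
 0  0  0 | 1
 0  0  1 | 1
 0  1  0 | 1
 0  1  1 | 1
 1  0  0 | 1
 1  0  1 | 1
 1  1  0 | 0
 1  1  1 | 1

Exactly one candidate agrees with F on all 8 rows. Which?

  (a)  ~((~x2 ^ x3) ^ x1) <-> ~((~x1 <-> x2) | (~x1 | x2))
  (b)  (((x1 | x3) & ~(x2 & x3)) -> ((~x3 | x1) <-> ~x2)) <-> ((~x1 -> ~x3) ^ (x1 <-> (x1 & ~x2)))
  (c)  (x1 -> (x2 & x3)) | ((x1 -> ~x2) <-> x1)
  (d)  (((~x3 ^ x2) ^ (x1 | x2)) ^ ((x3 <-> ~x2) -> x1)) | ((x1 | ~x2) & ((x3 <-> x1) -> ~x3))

c

(a) disagrees with F on (0,0,1) (formula → 0, table → 1); rule it out.
(b) disagrees with F on (0,0,0) (formula → 0, table → 1); rule it out.
(d) disagrees with F on (1,0,1) (formula → 0, table → 1); rule it out.
That leaves (c). Evaluating it on every row reproduces the table of F exactly.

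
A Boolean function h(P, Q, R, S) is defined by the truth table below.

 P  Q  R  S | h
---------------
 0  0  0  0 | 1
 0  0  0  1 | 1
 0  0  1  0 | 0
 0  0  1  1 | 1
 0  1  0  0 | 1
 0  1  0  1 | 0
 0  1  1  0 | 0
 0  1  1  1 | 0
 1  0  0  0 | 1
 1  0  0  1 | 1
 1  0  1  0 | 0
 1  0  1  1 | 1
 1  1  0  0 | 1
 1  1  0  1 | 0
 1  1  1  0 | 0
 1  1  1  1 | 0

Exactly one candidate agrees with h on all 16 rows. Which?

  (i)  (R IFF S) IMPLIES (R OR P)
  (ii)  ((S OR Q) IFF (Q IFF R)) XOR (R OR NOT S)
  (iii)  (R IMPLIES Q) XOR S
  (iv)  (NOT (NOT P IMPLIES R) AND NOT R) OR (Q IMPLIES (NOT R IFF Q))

ii

(i): at (0,0,0,0) it gives 0, but h = 1 — eliminated.
(iii): at (0,0,0,1) it gives 0, but h = 1 — eliminated.
(iv): at (0,0,1,0) it gives 1, but h = 0 — eliminated.
(ii) is the remaining candidate, and it agrees with h on all 16 inputs.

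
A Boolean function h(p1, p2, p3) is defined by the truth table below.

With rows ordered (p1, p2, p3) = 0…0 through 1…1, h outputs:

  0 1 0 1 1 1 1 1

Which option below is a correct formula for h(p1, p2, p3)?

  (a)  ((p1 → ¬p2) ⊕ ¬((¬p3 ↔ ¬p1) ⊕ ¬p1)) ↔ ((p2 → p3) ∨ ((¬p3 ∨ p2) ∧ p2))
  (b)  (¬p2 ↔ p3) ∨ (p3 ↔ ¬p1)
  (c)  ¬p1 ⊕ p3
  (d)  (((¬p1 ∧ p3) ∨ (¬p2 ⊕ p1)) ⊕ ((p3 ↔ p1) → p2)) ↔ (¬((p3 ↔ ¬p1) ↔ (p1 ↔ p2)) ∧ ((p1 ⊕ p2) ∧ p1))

d

(a): at (1,0,0) it gives 0, but h = 1 — eliminated.
(b): at (0,1,0) it gives 1, but h = 0 — eliminated.
(c): at (0,0,0) it gives 1, but h = 0 — eliminated.
That leaves (d). Evaluating it on every row reproduces the table of h exactly.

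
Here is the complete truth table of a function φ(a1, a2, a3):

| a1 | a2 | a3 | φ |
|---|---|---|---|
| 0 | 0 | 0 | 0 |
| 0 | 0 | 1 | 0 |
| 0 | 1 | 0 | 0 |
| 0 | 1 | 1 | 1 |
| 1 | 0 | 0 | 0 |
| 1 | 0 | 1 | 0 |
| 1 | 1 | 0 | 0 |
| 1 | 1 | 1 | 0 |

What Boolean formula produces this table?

Only row (0,1,1) gives 1. That row's minterm ¬a1·a2·a3 is φ directly.

φ(a1, a2, a3) = (not a1 and a2) and a3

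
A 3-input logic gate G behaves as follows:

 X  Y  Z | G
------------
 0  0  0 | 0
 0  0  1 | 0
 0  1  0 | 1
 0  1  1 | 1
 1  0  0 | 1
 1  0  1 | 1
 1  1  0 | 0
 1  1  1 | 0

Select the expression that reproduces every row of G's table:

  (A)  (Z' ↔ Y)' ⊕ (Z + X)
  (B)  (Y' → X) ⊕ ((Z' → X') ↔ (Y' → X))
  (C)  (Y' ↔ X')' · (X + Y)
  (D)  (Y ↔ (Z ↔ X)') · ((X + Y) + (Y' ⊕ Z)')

C

(A) disagrees with G on (0,0,0) (formula → 1, table → 0); rule it out.
(B) disagrees with G on (0,1,0) (formula → 0, table → 1); rule it out.
(D) disagrees with G on (0,1,0) (formula → 0, table → 1); rule it out.
(C) is the remaining candidate, and it agrees with G on all 8 inputs.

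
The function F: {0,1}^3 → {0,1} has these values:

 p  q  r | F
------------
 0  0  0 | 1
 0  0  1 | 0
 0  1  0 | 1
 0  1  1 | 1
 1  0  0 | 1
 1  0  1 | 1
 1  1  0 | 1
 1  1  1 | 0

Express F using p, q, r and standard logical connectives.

F(p, q, r) = not (((not p and not q) and r) or ((p and q) and r))

F is 0 on only 2 rows — (0,0,1), (1,1,1). Writing each as a minterm (¬p·¬q·r, p·q·r) and OR-ing them characterizes exactly where F=0, so F is the negation of that disjunction.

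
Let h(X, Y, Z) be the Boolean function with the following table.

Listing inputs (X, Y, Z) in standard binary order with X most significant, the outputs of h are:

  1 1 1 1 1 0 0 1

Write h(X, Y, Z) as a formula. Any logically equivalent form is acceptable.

There are just 2 zero rows: (1,0,1), (1,1,0). Their minterms are X·¬Y·Z, X·Y·¬Z; the OR of those covers precisely the 0-outputs, and negating it yields h.

h(X, Y, Z) = ~(((X & ~Y) & Z) | ((X & Y) & ~Z))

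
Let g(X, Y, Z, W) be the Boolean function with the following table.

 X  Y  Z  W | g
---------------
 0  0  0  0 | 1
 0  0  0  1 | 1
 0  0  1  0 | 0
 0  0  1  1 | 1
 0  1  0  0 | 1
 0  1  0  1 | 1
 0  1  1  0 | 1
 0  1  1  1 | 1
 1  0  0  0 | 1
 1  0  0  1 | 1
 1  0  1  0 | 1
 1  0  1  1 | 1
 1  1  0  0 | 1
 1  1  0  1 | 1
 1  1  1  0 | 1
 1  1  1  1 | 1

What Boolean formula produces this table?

g(X, Y, Z, W) = ¬(((¬X ∧ ¬Y) ∧ Z) ∧ ¬W)

Only row (0,0,1,0) gives 0. So g is 1 everywhere except there — the complement of the minterm ¬X·¬Y·Z·¬W.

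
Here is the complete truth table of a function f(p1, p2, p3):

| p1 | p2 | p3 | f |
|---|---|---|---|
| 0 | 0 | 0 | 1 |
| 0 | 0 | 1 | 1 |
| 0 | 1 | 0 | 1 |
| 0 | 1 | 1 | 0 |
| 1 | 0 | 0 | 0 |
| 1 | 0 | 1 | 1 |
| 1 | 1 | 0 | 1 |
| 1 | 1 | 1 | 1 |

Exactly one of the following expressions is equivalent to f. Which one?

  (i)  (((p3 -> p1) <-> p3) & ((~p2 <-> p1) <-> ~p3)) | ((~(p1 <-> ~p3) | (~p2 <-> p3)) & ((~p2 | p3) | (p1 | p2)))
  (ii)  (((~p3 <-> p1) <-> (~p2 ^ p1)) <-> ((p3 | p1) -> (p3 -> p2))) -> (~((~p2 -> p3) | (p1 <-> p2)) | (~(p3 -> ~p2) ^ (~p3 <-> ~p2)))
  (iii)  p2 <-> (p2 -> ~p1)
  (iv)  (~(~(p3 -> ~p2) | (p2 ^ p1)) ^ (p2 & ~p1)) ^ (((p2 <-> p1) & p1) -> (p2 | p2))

(ii) fails at (0,1,0): the formula yields 0, f is 1.
(iii) fails at (0,0,0): the formula yields 0, f is 1.
(iv) fails at (0,0,0): the formula yields 0, f is 1.
Only (i) survives; checking it on all 8 rows confirms it matches f.

i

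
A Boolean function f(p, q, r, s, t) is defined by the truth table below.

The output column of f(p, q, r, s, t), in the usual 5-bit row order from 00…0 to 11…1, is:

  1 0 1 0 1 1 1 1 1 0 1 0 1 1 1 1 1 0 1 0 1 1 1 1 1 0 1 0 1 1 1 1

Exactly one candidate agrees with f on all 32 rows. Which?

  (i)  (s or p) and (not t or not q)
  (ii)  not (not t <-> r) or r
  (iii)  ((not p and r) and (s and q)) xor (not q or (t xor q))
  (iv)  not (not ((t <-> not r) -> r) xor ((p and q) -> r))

ii

(i): at (0,0,0,0,0) it gives 0, but f = 1 — eliminated.
(iii): at (0,0,0,0,1) it gives 1, but f = 0 — eliminated.
(iv): at (0,0,0,0,0) it gives 0, but f = 1 — eliminated.
That leaves (ii). Evaluating it on every row reproduces the table of f exactly.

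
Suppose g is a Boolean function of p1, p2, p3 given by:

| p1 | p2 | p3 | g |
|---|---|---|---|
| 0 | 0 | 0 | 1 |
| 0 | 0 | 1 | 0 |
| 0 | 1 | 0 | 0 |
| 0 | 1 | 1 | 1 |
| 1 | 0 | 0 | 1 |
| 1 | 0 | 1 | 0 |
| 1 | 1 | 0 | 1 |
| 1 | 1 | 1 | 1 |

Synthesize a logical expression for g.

g is 0 on only 3 rows — (0,0,1), (0,1,0), (1,0,1). Writing each as a minterm (¬p1·¬p2·p3, ¬p1·p2·¬p3, p1·¬p2·p3) and OR-ing them characterizes exactly where g=0, so g is the negation of that disjunction.

g(p1, p2, p3) = not ((((not p1 and not p2) and p3) or ((not p1 and p2) and not p3)) or ((p1 and not p2) and p3))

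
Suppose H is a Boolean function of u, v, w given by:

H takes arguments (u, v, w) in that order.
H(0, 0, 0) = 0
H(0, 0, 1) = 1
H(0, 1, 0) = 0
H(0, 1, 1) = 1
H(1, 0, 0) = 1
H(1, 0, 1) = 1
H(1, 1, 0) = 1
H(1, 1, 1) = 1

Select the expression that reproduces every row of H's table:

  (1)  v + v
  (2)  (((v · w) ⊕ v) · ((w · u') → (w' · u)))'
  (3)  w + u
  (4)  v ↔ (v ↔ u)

(1) disagrees with H on (0,0,1) (formula → 0, table → 1); rule it out.
(2) disagrees with H on (0,0,0) (formula → 1, table → 0); rule it out.
(4) disagrees with H on (0,0,1) (formula → 0, table → 1); rule it out.
(3) is the remaining candidate, and it agrees with H on all 8 inputs.

3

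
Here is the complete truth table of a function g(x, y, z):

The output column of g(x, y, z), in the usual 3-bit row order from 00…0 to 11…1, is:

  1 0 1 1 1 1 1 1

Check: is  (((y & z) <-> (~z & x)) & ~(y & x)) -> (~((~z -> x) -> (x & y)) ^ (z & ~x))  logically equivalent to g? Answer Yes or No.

Test each input against both g and the formula:
  x=0, y=0, z=0: formula gives 0, but g = 1 ✗
Row (0,0,0) is a counterexample, so the formula is not equivalent to g.

No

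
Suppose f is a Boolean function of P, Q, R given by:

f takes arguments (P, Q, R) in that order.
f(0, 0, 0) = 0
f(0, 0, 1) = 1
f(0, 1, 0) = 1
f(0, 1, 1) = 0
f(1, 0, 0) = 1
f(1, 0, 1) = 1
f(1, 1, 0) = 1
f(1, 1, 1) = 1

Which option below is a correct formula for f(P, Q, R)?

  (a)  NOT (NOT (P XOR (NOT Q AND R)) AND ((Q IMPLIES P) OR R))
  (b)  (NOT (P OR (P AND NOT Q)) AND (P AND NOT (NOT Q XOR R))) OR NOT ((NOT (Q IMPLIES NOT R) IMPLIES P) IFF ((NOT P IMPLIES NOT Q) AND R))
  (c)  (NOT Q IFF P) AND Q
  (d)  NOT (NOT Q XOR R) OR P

d

(a) fails at (1,0,1): the formula yields 0, f is 1.
(b) fails at (0,0,0): the formula yields 1, f is 0.
(c) fails at (0,0,1): the formula yields 0, f is 1.
That leaves (d). Evaluating it on every row reproduces the table of f exactly.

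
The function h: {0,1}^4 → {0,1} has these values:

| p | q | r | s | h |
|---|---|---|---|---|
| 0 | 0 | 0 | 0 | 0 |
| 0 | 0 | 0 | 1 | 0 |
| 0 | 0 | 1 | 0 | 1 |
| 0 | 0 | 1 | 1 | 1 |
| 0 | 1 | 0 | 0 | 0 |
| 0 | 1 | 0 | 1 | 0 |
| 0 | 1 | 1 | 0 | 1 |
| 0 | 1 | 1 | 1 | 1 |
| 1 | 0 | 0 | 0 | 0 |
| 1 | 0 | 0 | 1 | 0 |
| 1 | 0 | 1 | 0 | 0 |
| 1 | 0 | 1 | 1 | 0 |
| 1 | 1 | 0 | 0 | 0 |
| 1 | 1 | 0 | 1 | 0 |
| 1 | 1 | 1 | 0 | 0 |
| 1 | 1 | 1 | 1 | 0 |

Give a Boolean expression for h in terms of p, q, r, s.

h=1 on 4 inputs: (0,0,1,0), (0,0,1,1), (0,1,1,0), (0,1,1,1). Reading each as a conjunction of literals (¬p·¬q·r·¬s, ¬p·¬q·r·s, ¬p·q·r·¬s, ¬p·q·r·s) and taking the OR gives the canonical DNF.

h(p, q, r, s) = (((((NOT p AND NOT q) AND r) AND NOT s) OR (((NOT p AND NOT q) AND r) AND s)) OR (((NOT p AND q) AND r) AND NOT s)) OR (((NOT p AND q) AND r) AND s)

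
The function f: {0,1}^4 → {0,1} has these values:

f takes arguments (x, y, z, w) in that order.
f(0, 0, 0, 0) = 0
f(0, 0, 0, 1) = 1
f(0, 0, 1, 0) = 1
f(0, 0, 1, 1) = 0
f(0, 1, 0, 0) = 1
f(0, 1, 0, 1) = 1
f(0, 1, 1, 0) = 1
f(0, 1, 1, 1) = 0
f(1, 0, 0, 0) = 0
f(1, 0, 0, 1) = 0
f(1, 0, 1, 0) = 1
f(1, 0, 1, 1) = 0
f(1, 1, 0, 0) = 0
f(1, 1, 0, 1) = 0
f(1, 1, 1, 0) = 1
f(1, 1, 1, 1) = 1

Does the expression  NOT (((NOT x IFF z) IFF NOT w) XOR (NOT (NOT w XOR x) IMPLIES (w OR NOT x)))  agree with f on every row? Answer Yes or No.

Evaluate NOT (((NOT x IFF z) IFF NOT w) XOR (NOT (NOT w XOR x) IMPLIES (w OR NOT x))) on each row and compare to f:
  x=0, y=0, z=0, w=0: formula gives 0, f = 0 ✓
  x=0, y=0, z=0, w=1: formula gives 1, f = 1 ✓
  x=0, y=0, z=1, w=0: formula gives 1, f = 1 ✓
  x=0, y=0, z=1, w=1: formula gives 0, f = 0 ✓
  x=0, y=1, z=0, w=0: formula gives 0, but f = 1 ✗
A single disagreement suffices: at (0,1,0,0) they differ, so the formula does not compute f.

No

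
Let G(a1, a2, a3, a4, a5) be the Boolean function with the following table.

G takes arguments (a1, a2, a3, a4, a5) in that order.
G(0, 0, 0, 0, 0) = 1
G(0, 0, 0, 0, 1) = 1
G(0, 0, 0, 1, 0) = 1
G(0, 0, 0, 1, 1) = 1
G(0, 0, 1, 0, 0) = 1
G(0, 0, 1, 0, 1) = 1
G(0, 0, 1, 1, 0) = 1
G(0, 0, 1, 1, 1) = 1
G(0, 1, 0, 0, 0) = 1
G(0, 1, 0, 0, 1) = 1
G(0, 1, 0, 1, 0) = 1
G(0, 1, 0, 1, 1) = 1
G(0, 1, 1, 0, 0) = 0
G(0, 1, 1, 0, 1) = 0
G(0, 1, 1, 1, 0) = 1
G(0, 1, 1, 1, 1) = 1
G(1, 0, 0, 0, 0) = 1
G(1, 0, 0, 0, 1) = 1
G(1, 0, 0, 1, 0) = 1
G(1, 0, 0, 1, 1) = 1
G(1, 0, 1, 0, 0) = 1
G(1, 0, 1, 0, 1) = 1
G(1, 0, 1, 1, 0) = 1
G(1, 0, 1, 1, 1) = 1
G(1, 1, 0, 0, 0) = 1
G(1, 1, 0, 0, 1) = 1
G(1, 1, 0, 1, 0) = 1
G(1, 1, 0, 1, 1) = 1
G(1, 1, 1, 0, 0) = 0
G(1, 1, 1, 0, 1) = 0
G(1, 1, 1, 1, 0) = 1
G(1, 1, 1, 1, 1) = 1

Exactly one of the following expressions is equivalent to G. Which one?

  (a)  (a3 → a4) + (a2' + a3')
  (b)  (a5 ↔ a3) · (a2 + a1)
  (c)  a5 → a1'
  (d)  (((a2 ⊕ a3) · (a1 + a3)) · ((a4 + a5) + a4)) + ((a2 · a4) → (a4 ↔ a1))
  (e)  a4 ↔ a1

(b): at (0,0,0,0,0) it gives 0, but G = 1 — eliminated.
(c): at (0,1,1,0,0) it gives 1, but G = 0 — eliminated.
(d): at (0,1,0,1,0) it gives 0, but G = 1 — eliminated.
(e): at (0,0,0,1,0) it gives 0, but G = 1 — eliminated.
(a) is the remaining candidate, and it agrees with G on all 32 inputs.

a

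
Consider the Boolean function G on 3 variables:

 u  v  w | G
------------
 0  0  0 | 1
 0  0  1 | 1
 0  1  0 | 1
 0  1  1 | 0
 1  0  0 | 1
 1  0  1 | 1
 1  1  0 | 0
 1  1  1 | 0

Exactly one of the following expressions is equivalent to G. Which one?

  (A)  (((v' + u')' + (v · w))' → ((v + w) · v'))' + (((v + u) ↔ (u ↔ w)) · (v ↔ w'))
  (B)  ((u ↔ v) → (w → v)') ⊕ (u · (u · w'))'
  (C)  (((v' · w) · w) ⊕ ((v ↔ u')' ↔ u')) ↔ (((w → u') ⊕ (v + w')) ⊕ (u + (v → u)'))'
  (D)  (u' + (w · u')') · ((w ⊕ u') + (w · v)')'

(B) disagrees with G on (0,0,1) (formula → 0, table → 1); rule it out.
(C) disagrees with G on (0,1,1) (formula → 1, table → 0); rule it out.
(D) disagrees with G on (0,0,0) (formula → 0, table → 1); rule it out.
Only (A) survives; checking it on all 8 rows confirms it matches G.

A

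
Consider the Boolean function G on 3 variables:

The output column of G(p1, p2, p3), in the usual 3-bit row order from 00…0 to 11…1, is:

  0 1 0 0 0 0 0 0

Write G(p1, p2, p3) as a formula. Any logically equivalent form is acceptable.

G(p1, p2, p3) = (NOT p1 AND NOT p2) AND p3

G is 1 on exactly one input, (0,0,1), whose minterm is ¬p1·¬p2·p3. So G is just that conjunction.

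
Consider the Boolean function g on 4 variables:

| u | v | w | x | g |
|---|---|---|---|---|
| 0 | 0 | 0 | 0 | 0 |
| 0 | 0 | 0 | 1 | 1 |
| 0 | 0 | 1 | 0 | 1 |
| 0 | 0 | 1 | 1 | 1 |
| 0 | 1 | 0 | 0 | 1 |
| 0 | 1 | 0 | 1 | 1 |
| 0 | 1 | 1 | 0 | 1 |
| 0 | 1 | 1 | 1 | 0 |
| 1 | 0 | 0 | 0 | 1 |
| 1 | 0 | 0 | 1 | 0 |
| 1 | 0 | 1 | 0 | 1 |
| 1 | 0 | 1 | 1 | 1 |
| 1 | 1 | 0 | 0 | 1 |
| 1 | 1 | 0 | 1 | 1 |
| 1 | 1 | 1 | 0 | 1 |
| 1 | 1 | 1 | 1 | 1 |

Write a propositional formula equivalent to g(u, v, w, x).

g(u, v, w, x) = ¬(((((¬u ∧ ¬v) ∧ ¬w) ∧ ¬x) ∨ (((¬u ∧ v) ∧ w) ∧ x)) ∨ (((u ∧ ¬v) ∧ ¬w) ∧ x))

There are just 3 zero rows: (0,0,0,0), (0,1,1,1), (1,0,0,1). Their minterms are ¬u·¬v·¬w·¬x, ¬u·v·w·x, u·¬v·¬w·x; the OR of those covers precisely the 0-outputs, and negating it yields g.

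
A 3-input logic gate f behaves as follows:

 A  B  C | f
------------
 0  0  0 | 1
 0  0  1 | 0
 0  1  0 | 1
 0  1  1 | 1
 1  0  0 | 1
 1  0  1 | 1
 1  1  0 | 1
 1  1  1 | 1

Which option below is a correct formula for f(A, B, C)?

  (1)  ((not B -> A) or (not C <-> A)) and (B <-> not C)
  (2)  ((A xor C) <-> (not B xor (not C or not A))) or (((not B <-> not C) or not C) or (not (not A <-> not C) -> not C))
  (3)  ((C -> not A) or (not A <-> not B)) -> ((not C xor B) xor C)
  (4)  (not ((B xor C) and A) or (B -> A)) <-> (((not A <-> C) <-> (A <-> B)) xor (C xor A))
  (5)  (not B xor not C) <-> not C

2

(1) disagrees with f on (0,0,0) (formula → 0, table → 1); rule it out.
(3) disagrees with f on (0,0,1) (formula → 1, table → 0); rule it out.
(4) disagrees with f on (0,0,0) (formula → 0, table → 1); rule it out.
(5) disagrees with f on (0,0,0) (formula → 0, table → 1); rule it out.
(2) is the remaining candidate, and it agrees with f on all 8 inputs.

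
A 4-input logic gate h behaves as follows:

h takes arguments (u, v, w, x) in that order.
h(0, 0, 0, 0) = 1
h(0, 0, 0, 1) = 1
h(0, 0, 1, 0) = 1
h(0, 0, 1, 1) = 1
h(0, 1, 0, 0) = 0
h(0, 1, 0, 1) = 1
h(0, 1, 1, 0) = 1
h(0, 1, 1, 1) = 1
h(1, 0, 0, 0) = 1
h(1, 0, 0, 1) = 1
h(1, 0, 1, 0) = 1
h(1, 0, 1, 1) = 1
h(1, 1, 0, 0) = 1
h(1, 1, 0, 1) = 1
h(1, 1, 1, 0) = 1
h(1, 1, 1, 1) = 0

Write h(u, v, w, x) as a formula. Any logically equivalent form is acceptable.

The 0-rows are (0,1,0,0), (1,1,1,1). Take each as a conjunction (¬u·v·¬w·¬x, u·v·w·x), form their disjunction, and complement — that gives a formula that is 1 everywhere h is.

h(u, v, w, x) = NOT ((((NOT u AND v) AND NOT w) AND NOT x) OR (((u AND v) AND w) AND x))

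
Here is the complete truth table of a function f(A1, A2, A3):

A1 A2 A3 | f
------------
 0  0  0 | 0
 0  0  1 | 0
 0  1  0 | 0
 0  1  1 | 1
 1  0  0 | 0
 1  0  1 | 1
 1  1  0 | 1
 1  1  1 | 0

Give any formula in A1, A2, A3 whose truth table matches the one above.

f=1 on 3 inputs: (0,1,1), (1,0,1), (1,1,0). Reading each as a conjunction of literals (¬A1·A2·A3, A1·¬A2·A3, A1·A2·¬A3) and taking the OR gives the canonical DNF.

f(A1, A2, A3) = (((not A1 and A2) and A3) or ((A1 and not A2) and A3)) or ((A1 and A2) and not A3)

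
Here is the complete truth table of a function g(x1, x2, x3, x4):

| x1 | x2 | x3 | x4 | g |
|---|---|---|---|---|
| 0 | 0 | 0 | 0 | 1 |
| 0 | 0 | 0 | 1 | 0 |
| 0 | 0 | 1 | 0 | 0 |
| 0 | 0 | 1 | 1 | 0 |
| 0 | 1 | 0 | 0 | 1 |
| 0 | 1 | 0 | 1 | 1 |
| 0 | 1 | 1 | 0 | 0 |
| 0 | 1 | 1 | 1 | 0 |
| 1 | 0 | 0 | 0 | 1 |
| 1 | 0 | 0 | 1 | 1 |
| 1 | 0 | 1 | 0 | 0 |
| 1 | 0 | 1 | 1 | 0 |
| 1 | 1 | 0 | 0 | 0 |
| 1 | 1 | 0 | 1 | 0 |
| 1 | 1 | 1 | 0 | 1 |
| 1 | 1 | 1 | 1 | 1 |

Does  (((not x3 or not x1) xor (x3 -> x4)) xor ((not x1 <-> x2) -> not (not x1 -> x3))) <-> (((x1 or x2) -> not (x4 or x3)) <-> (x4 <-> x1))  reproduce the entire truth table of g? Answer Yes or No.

Yes

Evaluate (((not x3 or not x1) xor (x3 -> x4)) xor ((not x1 <-> x2) -> not (not x1 -> x3))) <-> (((x1 or x2) -> not (x4 or x3)) <-> (x4 <-> x1)) on each row and compare to g:
  x1=0, x2=0, x3=0, x4=0: formula gives 1, g = 1 ✓
  x1=0, x2=0, x3=0, x4=1: formula gives 0, g = 0 ✓
  x1=0, x2=0, x3=1, x4=0: formula gives 0, g = 0 ✓
  x1=0, x2=0, x3=1, x4=1: formula gives 0, g = 0 ✓
  …and likewise for the remaining 12 rows.
No disagreement on any input; they are logically equivalent.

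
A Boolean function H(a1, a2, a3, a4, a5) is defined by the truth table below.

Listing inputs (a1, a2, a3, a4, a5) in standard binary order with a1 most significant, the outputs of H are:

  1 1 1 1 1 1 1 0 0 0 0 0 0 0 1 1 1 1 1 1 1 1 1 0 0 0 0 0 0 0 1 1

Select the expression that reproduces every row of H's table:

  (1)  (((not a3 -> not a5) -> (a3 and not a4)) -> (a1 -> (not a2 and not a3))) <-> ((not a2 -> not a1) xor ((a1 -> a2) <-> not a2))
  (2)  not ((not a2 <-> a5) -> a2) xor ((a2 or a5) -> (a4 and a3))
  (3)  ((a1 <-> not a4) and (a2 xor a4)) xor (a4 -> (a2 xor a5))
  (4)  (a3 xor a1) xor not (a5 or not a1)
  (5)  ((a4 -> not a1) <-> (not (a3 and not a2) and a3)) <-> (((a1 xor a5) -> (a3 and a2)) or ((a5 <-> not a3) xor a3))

2

(1) disagrees with H on (0,0,0,0,0) (formula → 0, table → 1); rule it out.
(3) disagrees with H on (0,0,0,1,1) (formula → 0, table → 1); rule it out.
(4) disagrees with H on (0,0,0,0,0) (formula → 0, table → 1); rule it out.
(5) disagrees with H on (0,0,0,0,0) (formula → 0, table → 1); rule it out.
Only (2) survives; checking it on all 32 rows confirms it matches H.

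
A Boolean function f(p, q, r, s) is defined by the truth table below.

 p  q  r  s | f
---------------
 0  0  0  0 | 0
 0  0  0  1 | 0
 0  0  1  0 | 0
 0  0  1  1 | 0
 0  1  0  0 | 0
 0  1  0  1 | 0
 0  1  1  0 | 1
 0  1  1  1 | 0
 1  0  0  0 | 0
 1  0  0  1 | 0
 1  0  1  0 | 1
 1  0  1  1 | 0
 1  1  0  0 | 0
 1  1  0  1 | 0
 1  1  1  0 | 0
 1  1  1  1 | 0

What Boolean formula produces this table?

f(p, q, r, s) = (((p' · q) · r) · s') + (((p · q') · r) · s')

The 1-rows are (0,1,1,0), (1,0,1,0). Each contributes one minterm — ¬p·q·r·¬s; p·¬q·r·¬s — and their disjunction is a sum-of-products form of f.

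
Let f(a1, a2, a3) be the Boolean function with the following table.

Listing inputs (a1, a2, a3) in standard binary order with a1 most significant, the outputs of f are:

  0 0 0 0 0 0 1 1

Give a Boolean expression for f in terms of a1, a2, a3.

f(a1, a2, a3) = ((a1 & a2) & ~a3) | ((a1 & a2) & a3)

Collect the rows where f=1 — (1,1,0), (1,1,1) — and write one minterm per row: a1·a2·¬a3, a1·a2·a3. Their union (logical OR) reproduces the table exactly.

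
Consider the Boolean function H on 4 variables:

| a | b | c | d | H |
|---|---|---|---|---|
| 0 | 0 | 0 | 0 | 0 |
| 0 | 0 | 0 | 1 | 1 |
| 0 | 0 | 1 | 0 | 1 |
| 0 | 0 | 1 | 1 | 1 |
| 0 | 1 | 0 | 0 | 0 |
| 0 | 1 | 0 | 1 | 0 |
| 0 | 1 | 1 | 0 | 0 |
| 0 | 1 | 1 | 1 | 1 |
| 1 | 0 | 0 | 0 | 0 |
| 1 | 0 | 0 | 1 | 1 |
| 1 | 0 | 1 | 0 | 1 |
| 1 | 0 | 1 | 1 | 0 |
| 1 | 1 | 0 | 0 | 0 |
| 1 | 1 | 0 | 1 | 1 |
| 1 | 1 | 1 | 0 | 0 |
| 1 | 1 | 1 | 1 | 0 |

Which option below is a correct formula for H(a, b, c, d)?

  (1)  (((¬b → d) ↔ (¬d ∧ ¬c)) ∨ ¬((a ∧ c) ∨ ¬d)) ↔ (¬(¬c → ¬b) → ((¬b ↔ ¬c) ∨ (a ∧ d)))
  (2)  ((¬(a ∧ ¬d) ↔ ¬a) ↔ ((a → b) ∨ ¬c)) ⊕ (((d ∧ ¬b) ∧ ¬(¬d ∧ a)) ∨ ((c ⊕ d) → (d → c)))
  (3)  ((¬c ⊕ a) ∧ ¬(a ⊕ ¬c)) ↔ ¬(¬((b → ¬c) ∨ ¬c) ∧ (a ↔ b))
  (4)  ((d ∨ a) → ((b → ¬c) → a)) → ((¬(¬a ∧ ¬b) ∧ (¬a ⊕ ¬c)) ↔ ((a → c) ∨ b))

(2): at (0,0,0,1) it gives 0, but H = 1 — eliminated.
(3): at (0,0,0,1) it gives 0, but H = 1 — eliminated.
(4): at (0,0,1,0) it gives 0, but H = 1 — eliminated.
That leaves (1). Evaluating it on every row reproduces the table of H exactly.

1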